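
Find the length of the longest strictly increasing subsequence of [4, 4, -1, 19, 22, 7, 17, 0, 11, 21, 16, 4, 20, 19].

Let dp[i] be the longest increasing subsequence ending at position i. Then dp = [1, 1, 1, 2, 3, 2, 3, 2, 3, 4, 4, 3, 5, 5].
The maximum is 5; one witness is 4, 7, 11, 16, 20 at positions 1,6,9,11,13.

5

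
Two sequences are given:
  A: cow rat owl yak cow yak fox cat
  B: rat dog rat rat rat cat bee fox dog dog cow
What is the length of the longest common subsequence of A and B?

2

A longest common subsequence is rat, cow (length 2); the LCS DP confirms no longer common subsequence exists.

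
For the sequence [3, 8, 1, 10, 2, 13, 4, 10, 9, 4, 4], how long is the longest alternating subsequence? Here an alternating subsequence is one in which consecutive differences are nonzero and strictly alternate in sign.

9

Track the best alternating length ending on an up-step vs a down-step at each position: up/down = 1/1, 2/1, 1/3, 4/1, 4/5, 6/1, 6/7, 8/7, 8/9, 6/9, 6/9.
The maximum over both is 9; one such subsequence is 3, 8, 1, 10, 2, 13, 4, 10, 9.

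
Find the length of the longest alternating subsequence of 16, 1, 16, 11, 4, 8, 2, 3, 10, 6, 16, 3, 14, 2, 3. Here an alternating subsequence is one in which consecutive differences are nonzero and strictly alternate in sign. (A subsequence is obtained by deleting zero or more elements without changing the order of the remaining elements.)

Track the best alternating length ending on an up-step vs a down-step at each position: up/down = 1/1, 1/2, 3/1, 3/4, 3/4, 5/4, 3/6, 7/6, 7/4, 7/8, 9/1, 7/10, 11/10, 3/12, 13/12.
The maximum over both is 13; one such subsequence is 16, 1, 16, 4, 8, 2, 10, 6, 16, 3, 14, 2, 3.

13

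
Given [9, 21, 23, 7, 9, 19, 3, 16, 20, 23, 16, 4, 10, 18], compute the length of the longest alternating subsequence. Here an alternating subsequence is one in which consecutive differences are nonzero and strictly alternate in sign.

A longest alternating subsequence is 9, 21, 7, 9, 3, 16, 4, 10 (positions 1,2,4,5,7,8,12,13); its 7 consecutive differences strictly alternate in sign, and length 8 is optimal.

8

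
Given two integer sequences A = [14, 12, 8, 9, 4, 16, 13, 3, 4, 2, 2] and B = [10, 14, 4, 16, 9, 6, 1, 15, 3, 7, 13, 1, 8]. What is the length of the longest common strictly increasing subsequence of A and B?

For each value that appears in both, track the longest common increasing run ending there.
The best achievable length is 2; one witness is 14, 16 (A-positions 1,6, B-positions 2,4).

2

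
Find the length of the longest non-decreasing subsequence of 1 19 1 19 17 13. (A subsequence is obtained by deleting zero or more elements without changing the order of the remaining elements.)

3

Scanning left to right, the best length ending at each element is: 1→1, 19→2, 1→2, 19→3, 17→3, 13→3.
So the longest non-decreasing subsequence has length 3, e.g. 1, 19, 19.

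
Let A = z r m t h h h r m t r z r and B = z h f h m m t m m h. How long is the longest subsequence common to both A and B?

5

Backtracking the LCS table gives one alignment: z (A1,B1) → h (A5,B2) → h (A6,B4) → m (A9,B6) → t (A10,B7).
So the longest common subsequence has length 5.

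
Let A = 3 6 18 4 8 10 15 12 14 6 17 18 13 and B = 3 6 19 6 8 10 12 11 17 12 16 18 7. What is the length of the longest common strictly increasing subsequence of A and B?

7

For each value that appears in both, track the longest common increasing run ending there.
The best achievable length is 7; one witness is 3, 6, 8, 10, 12, 17, 18 (A-positions 1,2,5,6,8,11,12, B-positions 1,2,5,6,7,9,12).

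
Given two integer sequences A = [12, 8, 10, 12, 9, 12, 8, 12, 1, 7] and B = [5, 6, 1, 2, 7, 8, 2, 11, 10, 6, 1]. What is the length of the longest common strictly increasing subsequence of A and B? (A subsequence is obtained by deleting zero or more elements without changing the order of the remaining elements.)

A longest common strictly increasing subsequence is 1, 7 (length 2); it appears in order in both A and B, and no longer such subsequence exists.

2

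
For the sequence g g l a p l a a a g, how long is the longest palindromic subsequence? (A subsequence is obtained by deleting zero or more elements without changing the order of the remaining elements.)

One longest palindromic subsequence is gaaaag (positions 1,4,7,8,9,10); it reads the same forward and backward, and the interval DP gives dp[1][10] = 6.

6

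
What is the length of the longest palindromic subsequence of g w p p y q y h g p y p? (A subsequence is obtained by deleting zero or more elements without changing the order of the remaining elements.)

7

Using dp[i][j] = 2 + dp[i+1][j−1] if the ends match, else max(dp[i+1][j], dp[i][j−1]):
dp[1][12] = 7. A witness is ppyqypp at positions 3,4,5,6,7,10,12.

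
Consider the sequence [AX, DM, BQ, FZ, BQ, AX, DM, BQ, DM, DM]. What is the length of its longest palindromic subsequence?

Using dp[i][j] = 2 + dp[i+1][j−1] if the ends match, else max(dp[i+1][j], dp[i][j−1]):
dp[1][10] = 5. A witness is DM DM BQ DM DM at positions 2,7,8,9,10.

5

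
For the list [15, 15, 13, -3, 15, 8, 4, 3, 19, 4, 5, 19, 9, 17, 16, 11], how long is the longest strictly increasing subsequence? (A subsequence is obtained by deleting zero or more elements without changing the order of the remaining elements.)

6

Scanning left to right, the best length ending at each element is: 15→1, 15→1, 13→1, -3→1, 15→2, 8→2, 4→2, 3→2, 19→3, 4→3, 5→4, 19→5, 9→5, 17→6, 16→6, 11→6.
So the longest increasing subsequence has length 6, e.g. -3, 3, 4, 5, 9, 17.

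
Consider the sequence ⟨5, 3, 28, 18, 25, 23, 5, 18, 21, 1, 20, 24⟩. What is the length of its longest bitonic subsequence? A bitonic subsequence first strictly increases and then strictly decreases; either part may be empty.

One longest bitonic subsequence is 5, 28, 25, 23, 21, 20 (positions 1,3,5,6,9,11): it rises to 28 then falls. Length 6 is optimal.

6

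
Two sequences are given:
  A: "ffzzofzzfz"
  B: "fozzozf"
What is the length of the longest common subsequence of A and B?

A longest common subsequence is fzzozf (length 6); the LCS DP confirms no longer common subsequence exists.

6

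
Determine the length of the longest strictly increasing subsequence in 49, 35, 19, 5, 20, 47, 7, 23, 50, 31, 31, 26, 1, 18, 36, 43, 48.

Let dp[i] be the longest increasing subsequence ending at position i. Then dp = [1, 1, 1, 1, 2, 3, 2, 3, 4, 4, 4, 4, 1, 3, 5, 6, 7].
The maximum is 7; one witness is 19, 20, 23, 31, 36, 43, 48 at positions 3,5,8,10,15,16,17.

7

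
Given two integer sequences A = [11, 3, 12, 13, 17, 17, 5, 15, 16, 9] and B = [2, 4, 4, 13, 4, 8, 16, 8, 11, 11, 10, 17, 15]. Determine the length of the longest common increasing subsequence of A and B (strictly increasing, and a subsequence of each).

2

For each value that appears in both, track the longest common increasing run ending there.
The best achievable length is 2; one witness is 13, 16 (A-positions 4,9, B-positions 4,7).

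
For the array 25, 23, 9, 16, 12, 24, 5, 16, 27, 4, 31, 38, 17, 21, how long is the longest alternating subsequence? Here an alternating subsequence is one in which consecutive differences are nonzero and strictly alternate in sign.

A longest alternating subsequence is 25, 9, 16, 12, 24, 5, 16, 4, 31, 17, 21 (positions 1,3,4,5,6,7,8,10,11,13,14); its 10 consecutive differences strictly alternate in sign, and length 11 is optimal.

11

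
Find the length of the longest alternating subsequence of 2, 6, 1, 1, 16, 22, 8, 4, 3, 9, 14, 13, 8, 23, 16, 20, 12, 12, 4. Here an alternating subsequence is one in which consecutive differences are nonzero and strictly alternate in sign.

Track the best alternating length ending on an up-step vs a down-step at each position: up/down = 1/1, 2/1, 1/3, 1/3, 4/1, 4/1, 4/5, 4/5, 4/5, 6/5, 6/5, 6/7, 6/7, 8/1, 8/9, 10/9, 8/11, 8/11, 6/11.
The maximum over both is 11; one such subsequence is 2, 6, 1, 16, 8, 14, 13, 23, 16, 20, 12.

11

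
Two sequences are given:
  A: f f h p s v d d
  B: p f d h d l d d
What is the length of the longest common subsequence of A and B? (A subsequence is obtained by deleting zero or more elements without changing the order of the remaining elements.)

4

A longest common subsequence is fhdd (length 4); the LCS DP confirms no longer common subsequence exists.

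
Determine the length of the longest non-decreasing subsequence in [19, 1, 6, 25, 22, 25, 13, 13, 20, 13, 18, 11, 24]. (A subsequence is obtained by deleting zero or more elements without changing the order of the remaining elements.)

One longest non-decreasing subsequence is 1, 6, 13, 13, 13, 18, 24 (positions 2,3,7,8,10,11,13), of length 7; no longer one exists.

7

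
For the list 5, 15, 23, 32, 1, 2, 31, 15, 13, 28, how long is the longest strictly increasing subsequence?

Scanning left to right, the best length ending at each element is: 5→1, 15→2, 23→3, 32→4, 1→1, 2→2, 31→4, 15→3, 13→3, 28→4.
So the longest increasing subsequence has length 4, e.g. 5, 15, 23, 32.

4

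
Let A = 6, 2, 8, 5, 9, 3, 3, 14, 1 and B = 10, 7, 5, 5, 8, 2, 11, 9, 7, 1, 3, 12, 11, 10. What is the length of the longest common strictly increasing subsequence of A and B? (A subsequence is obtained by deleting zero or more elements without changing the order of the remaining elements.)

A longest common strictly increasing subsequence is 5, 9 (length 2); it appears in order in both A and B, and no longer such subsequence exists.

2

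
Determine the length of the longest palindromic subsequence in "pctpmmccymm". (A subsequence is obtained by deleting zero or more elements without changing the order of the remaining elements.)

One longest palindromic subsequence is mmccmm (positions 5,6,7,8,10,11); it reads the same forward and backward, and the interval DP gives dp[1][11] = 6.

6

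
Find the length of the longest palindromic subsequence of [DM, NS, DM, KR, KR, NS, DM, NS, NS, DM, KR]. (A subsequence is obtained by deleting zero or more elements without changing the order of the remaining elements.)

8

One longest palindromic subsequence is DM NS DM KR KR DM NS DM (positions 1,2,3,4,5,7,9,10); it reads the same forward and backward, and the interval DP gives dp[1][11] = 8.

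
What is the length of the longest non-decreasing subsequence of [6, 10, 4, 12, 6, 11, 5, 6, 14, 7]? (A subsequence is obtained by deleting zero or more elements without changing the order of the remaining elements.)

Let dp[i] be the longest non-decreasing subsequence ending at position i. Then dp = [1, 2, 1, 3, 2, 3, 2, 3, 4, 4].
The maximum is 4; one witness is 6, 10, 12, 14 at positions 1,2,4,9.

4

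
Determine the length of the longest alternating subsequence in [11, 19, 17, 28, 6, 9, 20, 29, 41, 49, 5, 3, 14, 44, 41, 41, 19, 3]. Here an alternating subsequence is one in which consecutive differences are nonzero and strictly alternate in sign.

9

A longest alternating subsequence is 11, 19, 17, 28, 6, 9, 5, 44, 41 (positions 1,2,3,4,5,6,11,14,15); its 8 consecutive differences strictly alternate in sign, and length 9 is optimal.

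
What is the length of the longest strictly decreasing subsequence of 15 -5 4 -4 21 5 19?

One longest decreasing subsequence is 15, 4, -4 (positions 1,3,4), of length 3; no longer one exists.

3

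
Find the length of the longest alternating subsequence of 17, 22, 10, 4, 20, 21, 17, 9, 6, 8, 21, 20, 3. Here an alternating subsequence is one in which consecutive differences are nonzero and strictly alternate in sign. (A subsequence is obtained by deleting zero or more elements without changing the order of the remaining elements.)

7

Track the best alternating length ending on an up-step vs a down-step at each position: up/down = 1/1, 2/1, 1/3, 1/3, 4/3, 4/3, 4/5, 4/5, 4/5, 6/5, 6/3, 6/7, 1/7.
The maximum over both is 7; one such subsequence is 17, 22, 10, 20, 17, 21, 20.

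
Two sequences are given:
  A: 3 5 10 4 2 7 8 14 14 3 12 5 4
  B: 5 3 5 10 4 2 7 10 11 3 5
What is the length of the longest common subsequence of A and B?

8

Backtracking the LCS table gives one alignment: 3 (A1,B2) → 5 (A2,B3) → 10 (A3,B4) → 4 (A4,B5) → 2 (A5,B6) → 7 (A6,B7) → 3 (A10,B10) → 5 (A12,B11).
So the longest common subsequence has length 8.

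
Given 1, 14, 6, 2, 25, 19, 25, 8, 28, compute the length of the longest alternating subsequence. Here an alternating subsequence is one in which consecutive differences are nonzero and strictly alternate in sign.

8

A longest alternating subsequence is 1, 14, 6, 25, 19, 25, 8, 28 (positions 1,2,3,5,6,7,8,9); its 7 consecutive differences strictly alternate in sign, and length 8 is optimal.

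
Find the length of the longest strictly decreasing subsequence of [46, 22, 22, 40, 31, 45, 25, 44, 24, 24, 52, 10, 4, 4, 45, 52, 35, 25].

One longest decreasing subsequence is 46, 40, 31, 25, 24, 10, 4 (positions 1,4,5,7,9,12,13), of length 7; no longer one exists.

7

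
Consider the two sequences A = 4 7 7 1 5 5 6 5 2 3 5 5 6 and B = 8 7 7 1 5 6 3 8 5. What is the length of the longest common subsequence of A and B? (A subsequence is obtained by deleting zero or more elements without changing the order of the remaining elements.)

7

Backtracking the LCS table gives one alignment: 7 (A2,B2) → 7 (A3,B3) → 1 (A4,B4) → 5 (A6,B5) → 6 (A7,B6) → 3 (A10,B7) → 5 (A12,B9).
So the longest common subsequence has length 7.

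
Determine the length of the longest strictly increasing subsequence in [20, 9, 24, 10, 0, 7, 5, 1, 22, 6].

One longest increasing subsequence is 9, 10, 22 (positions 2,4,9), of length 3; no longer one exists.

3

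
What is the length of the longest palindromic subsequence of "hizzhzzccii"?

One longest palindromic subsequence is izzhzzi (positions 2,3,4,5,6,7,11); it reads the same forward and backward, and the interval DP gives dp[1][11] = 7.

7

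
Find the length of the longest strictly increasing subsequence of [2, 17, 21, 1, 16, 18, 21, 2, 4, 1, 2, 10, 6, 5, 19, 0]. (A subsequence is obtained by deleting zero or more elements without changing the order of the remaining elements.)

5

One longest increasing subsequence is 1, 2, 4, 10, 19 (positions 4,8,9,12,15), of length 5; no longer one exists.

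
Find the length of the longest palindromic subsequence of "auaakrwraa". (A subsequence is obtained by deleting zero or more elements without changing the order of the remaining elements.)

Using dp[i][j] = 2 + dp[i+1][j−1] if the ends match, else max(dp[i+1][j], dp[i][j−1]):
dp[1][10] = 7. A witness is aarwraa at positions 1,3,6,7,8,9,10.

7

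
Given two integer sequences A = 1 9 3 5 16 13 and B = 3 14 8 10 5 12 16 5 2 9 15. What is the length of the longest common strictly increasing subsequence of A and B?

A longest common strictly increasing subsequence is 3, 5, 16 (length 3); it appears in order in both A and B, and no longer such subsequence exists.

3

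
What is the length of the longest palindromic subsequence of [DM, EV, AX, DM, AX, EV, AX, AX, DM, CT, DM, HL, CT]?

7

One longest palindromic subsequence is DM DM AX AX AX DM DM (positions 1,4,5,7,8,9,11); it reads the same forward and backward, and the interval DP gives dp[1][13] = 7.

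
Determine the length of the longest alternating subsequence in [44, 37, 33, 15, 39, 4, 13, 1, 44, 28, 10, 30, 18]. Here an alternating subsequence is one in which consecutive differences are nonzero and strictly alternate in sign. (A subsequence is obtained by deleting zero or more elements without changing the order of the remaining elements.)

Track the best alternating length ending on an up-step vs a down-step at each position: up/down = 1/1, 1/2, 1/2, 1/2, 3/2, 1/4, 5/4, 1/6, 7/1, 7/8, 7/8, 9/8, 9/10.
The maximum over both is 10; one such subsequence is 44, 37, 39, 4, 13, 1, 44, 28, 30, 18.

10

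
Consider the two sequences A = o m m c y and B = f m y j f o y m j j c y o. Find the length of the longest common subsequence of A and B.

Backtracking the LCS table gives one alignment: o (A1,B6) → m (A2,B8) → c (A4,B11) → y (A5,B12).
So the longest common subsequence has length 4.

4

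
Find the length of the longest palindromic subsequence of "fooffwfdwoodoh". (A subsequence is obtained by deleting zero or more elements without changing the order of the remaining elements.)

One longest palindromic subsequence is oowdwoo (positions 2,3,6,8,9,11,13); it reads the same forward and backward, and the interval DP gives dp[1][14] = 7.

7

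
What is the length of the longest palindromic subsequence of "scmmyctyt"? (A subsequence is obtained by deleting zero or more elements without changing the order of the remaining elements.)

Using dp[i][j] = 2 + dp[i+1][j−1] if the ends match, else max(dp[i+1][j], dp[i][j−1]):
dp[1][9] = 4. A witness is cmmc at positions 2,3,4,6.

4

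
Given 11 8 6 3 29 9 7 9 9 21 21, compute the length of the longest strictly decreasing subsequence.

4

Let dp[i] be the longest decreasing subsequence ending at position i. Then dp = [1, 2, 3, 4, 1, 2, 3, 2, 2, 2, 2].
The maximum is 4; one witness is 11, 8, 6, 3 at positions 1,2,3,4.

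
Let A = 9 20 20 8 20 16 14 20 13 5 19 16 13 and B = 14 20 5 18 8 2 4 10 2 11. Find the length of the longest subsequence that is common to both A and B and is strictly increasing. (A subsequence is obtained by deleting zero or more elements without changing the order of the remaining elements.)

For each value that appears in both, track the longest common increasing run ending there.
The best achievable length is 2; one witness is 14, 20 (A-positions 7,8, B-positions 1,2).

2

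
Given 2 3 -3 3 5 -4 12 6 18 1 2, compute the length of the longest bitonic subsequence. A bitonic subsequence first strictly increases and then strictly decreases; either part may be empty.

6

Let inc[i] be the LIS ending at i and dec[i] the longest strictly decreasing subsequence starting at i. inc = [1, 2, 1, 2, 3, 1, 4, 4, 5, 2, 3], dec = [3, 3, 2, 2, 2, 1, 3, 2, 2, 1, 1].
max_i inc[i]+dec[i]−1 = 6, with one witness 2, 3, 5, 12, 6, 2.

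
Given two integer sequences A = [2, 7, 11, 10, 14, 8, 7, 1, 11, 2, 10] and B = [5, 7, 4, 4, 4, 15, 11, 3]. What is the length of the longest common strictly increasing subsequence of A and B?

A longest common strictly increasing subsequence is 7, 11 (length 2); it appears in order in both A and B, and no longer such subsequence exists.

2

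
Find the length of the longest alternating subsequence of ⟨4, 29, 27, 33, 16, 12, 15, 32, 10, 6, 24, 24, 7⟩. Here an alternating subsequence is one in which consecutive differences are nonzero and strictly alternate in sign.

9

A longest alternating subsequence is 4, 29, 27, 33, 12, 15, 10, 24, 7 (positions 1,2,3,4,6,7,9,11,13); its 8 consecutive differences strictly alternate in sign, and length 9 is optimal.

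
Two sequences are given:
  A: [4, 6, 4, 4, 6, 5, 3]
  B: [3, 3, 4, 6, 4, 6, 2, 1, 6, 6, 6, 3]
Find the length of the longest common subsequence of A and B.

5

A longest common subsequence is 4, 6, 4, 6, 3 (length 5); the LCS DP confirms no longer common subsequence exists.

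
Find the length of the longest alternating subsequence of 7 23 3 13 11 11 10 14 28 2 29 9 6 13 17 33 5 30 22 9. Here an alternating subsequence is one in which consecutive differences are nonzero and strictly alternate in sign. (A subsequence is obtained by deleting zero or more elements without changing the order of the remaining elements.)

Track the best alternating length ending on an up-step vs a down-step at each position: up/down = 1/1, 2/1, 1/3, 4/3, 4/5, 4/5, 4/5, 6/3, 6/1, 1/7, 8/1, 8/9, 8/9, 10/9, 10/9, 10/1, 8/11, 12/11, 12/13, 12/13.
The maximum over both is 13; one such subsequence is 7, 23, 3, 13, 11, 14, 2, 29, 9, 13, 5, 30, 22.

13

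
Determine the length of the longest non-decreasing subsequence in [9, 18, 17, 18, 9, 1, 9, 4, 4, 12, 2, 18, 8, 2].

One longest non-decreasing subsequence is 9, 9, 9, 12, 18 (positions 1,5,7,10,12), of length 5; no longer one exists.

5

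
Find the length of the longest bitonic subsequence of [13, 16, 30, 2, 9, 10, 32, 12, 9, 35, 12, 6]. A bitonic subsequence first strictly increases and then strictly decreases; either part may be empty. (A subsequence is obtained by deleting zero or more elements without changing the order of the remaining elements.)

One longest bitonic subsequence is 13, 16, 30, 32, 12, 9, 6 (positions 1,2,3,7,8,9,12): it rises to 32 then falls. Length 7 is optimal.

7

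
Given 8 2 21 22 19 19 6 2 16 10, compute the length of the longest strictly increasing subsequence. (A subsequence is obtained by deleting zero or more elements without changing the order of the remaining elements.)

3

Scanning left to right, the best length ending at each element is: 8→1, 2→1, 21→2, 22→3, 19→2, 19→2, 6→2, 2→1, 16→3, 10→3.
So the longest increasing subsequence has length 3, e.g. 8, 21, 22.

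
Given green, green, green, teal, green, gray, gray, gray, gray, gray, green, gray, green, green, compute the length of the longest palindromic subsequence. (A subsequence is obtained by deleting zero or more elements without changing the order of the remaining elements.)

One longest palindromic subsequence is green green green gray gray gray gray gray green green green (positions 1,2,5,6,7,8,9,10,11,13,14); it reads the same forward and backward, and the interval DP gives dp[1][14] = 11.

11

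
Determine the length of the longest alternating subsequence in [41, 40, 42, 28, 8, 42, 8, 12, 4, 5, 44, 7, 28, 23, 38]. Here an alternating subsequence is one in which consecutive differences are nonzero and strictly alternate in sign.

A longest alternating subsequence is 41, 40, 42, 28, 42, 8, 12, 4, 44, 7, 28, 23, 38 (positions 1,2,3,4,6,7,8,9,11,12,13,14,15); its 12 consecutive differences strictly alternate in sign, and length 13 is optimal.

13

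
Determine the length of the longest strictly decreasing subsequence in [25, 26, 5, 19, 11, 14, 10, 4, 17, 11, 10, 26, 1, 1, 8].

Let dp[i] be the longest decreasing subsequence ending at position i. Then dp = [1, 1, 2, 2, 3, 3, 4, 5, 3, 4, 5, 1, 6, 6, 6].
The maximum is 6; one witness is 25, 19, 11, 10, 4, 1 at positions 1,4,5,7,8,13.

6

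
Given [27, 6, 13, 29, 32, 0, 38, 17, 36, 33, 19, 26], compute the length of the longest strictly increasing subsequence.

One longest increasing subsequence is 6, 13, 29, 32, 38 (positions 2,3,4,5,7), of length 5; no longer one exists.

5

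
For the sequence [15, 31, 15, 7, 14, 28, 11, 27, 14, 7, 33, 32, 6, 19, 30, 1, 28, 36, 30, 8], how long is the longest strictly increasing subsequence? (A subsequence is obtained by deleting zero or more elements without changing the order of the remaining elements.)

One longest increasing subsequence is 7, 11, 14, 19, 30, 36 (positions 4,7,9,14,15,18), of length 6; no longer one exists.

6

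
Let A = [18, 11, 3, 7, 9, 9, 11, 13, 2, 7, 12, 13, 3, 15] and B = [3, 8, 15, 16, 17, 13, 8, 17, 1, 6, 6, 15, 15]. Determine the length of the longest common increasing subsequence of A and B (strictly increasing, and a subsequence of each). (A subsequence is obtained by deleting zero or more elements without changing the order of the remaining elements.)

3

A longest common strictly increasing subsequence is 3, 13, 15 (length 3); it appears in order in both A and B, and no longer such subsequence exists.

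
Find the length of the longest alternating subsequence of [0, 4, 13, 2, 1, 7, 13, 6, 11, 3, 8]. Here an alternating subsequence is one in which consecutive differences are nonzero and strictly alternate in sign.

A longest alternating subsequence is 0, 4, 2, 7, 6, 11, 3, 8 (positions 1,2,4,6,8,9,10,11); its 7 consecutive differences strictly alternate in sign, and length 8 is optimal.

8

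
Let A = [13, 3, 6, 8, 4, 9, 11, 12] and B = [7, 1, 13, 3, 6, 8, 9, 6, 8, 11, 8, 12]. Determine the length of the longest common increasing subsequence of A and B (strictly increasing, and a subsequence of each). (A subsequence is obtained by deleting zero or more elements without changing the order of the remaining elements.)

6

A longest common strictly increasing subsequence is 3, 6, 8, 9, 11, 12 (length 6); it appears in order in both A and B, and no longer such subsequence exists.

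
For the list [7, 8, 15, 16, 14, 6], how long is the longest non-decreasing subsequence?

One longest non-decreasing subsequence is 7, 8, 15, 16 (positions 1,2,3,4), of length 4; no longer one exists.

4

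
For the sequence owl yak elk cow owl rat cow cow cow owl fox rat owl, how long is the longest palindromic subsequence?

7

Using dp[i][j] = 2 + dp[i+1][j−1] if the ends match, else max(dp[i+1][j], dp[i][j−1]):
dp[1][13] = 7. A witness is owl rat cow cow cow rat owl at positions 1,6,7,8,9,12,13.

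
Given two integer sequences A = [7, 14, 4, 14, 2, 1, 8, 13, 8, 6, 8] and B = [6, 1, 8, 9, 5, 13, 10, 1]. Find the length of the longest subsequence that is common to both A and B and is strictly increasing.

3

For each value that appears in both, track the longest common increasing run ending there.
The best achievable length is 3; one witness is 1, 8, 13 (A-positions 6,7,8, B-positions 2,3,6).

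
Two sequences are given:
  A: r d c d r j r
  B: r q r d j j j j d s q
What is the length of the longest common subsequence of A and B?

3

A longest common subsequence is rdd (length 3); the LCS DP confirms no longer common subsequence exists.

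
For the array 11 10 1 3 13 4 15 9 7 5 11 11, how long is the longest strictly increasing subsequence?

5

Let dp[i] be the longest increasing subsequence ending at position i. Then dp = [1, 1, 1, 2, 3, 3, 4, 4, 4, 4, 5, 5].
The maximum is 5; one witness is 1, 3, 4, 9, 11 at positions 3,4,6,8,11.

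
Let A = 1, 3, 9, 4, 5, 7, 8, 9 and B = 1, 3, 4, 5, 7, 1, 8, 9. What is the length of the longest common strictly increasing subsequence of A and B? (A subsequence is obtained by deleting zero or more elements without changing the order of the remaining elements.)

7

A longest common strictly increasing subsequence is 1, 3, 4, 5, 7, 8, 9 (length 7); it appears in order in both A and B, and no longer such subsequence exists.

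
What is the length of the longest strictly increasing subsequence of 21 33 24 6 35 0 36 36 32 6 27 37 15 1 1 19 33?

Let dp[i] be the longest increasing subsequence ending at position i. Then dp = [1, 2, 2, 1, 3, 1, 4, 4, 3, 2, 3, 5, 3, 2, 2, 4, 5].
The maximum is 5; one witness is 21, 33, 35, 36, 37 at positions 1,2,5,7,12.

5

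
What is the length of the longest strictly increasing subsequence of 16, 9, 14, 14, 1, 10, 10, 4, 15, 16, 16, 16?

4

Let dp[i] be the longest increasing subsequence ending at position i. Then dp = [1, 1, 2, 2, 1, 2, 2, 2, 3, 4, 4, 4].
The maximum is 4; one witness is 9, 14, 15, 16 at positions 2,3,9,10.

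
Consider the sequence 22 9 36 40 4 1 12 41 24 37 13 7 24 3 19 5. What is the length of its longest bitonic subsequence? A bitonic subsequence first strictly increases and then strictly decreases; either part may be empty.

Let inc[i] be the LIS ending at i and dec[i] the longest strictly decreasing subsequence starting at i. inc = [1, 1, 2, 3, 1, 1, 2, 4, 3, 4, 3, 2, 4, 2, 4, 3], dec = [4, 3, 5, 5, 2, 1, 3, 5, 4, 4, 3, 2, 3, 1, 2, 1].
max_i inc[i]+dec[i]−1 = 8, with one witness 22, 36, 40, 41, 37, 24, 19, 5.

8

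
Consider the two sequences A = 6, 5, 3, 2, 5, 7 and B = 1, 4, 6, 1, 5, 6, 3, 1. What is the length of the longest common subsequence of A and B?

3

A longest common subsequence is 6, 5, 3 (length 3); the LCS DP confirms no longer common subsequence exists.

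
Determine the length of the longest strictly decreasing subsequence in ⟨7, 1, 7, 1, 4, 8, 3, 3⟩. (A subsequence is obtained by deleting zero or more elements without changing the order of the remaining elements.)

3

Let dp[i] be the longest decreasing subsequence ending at position i. Then dp = [1, 2, 1, 2, 2, 1, 3, 3].
The maximum is 3; one witness is 7, 4, 3 at positions 1,5,7.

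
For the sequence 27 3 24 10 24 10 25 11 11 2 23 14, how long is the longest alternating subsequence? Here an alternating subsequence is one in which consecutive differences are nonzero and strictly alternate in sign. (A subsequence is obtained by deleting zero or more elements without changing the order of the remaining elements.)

A longest alternating subsequence is 27, 3, 24, 10, 24, 10, 25, 11, 23, 14 (positions 1,2,3,4,5,6,7,8,11,12); its 9 consecutive differences strictly alternate in sign, and length 10 is optimal.

10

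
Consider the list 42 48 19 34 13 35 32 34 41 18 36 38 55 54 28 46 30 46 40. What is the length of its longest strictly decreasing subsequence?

4

One longest decreasing subsequence is 42, 34, 32, 18 (positions 1,4,7,10), of length 4; no longer one exists.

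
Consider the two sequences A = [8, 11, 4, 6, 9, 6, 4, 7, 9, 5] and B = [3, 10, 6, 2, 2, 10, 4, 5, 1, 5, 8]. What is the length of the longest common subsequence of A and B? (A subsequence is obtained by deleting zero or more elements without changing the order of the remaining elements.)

3

A longest common subsequence is 6, 4, 5 (length 3); the LCS DP confirms no longer common subsequence exists.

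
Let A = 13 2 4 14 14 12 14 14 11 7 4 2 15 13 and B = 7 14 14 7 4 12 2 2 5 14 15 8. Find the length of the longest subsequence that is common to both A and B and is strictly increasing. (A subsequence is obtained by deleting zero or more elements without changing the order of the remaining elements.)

A longest common strictly increasing subsequence is 4, 12, 14, 15 (length 4); it appears in order in both A and B, and no longer such subsequence exists.

4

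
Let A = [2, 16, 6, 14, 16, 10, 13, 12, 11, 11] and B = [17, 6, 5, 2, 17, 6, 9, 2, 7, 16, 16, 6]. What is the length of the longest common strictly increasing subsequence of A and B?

A longest common strictly increasing subsequence is 2, 6, 16 (length 3); it appears in order in both A and B, and no longer such subsequence exists.

3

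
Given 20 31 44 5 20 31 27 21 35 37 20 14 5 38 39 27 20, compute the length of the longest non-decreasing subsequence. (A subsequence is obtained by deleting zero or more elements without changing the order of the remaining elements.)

Let dp[i] be the longest non-decreasing subsequence ending at position i. Then dp = [1, 2, 3, 1, 2, 3, 3, 3, 4, 5, 3, 2, 2, 6, 7, 4, 4].
The maximum is 7; one witness is 20, 31, 31, 35, 37, 38, 39 at positions 1,2,6,9,10,14,15.

7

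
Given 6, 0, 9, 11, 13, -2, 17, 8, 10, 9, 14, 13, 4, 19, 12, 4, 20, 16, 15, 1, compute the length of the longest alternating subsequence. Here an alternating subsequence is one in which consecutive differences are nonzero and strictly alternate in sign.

14

Track the best alternating length ending on an up-step vs a down-step at each position: up/down = 1/1, 1/2, 3/1, 3/1, 3/1, 1/4, 5/1, 5/6, 7/6, 7/8, 9/6, 9/10, 5/10, 11/1, 11/12, 5/12, 13/1, 13/14, 13/14, 5/14.
The maximum over both is 14; one such subsequence is 6, 0, 9, -2, 17, 8, 10, 9, 14, 13, 19, 12, 20, 16.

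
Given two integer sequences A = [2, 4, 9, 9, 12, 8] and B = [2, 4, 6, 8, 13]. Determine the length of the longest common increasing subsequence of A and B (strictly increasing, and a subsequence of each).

A longest common strictly increasing subsequence is 2, 4, 8 (length 3); it appears in order in both A and B, and no longer such subsequence exists.

3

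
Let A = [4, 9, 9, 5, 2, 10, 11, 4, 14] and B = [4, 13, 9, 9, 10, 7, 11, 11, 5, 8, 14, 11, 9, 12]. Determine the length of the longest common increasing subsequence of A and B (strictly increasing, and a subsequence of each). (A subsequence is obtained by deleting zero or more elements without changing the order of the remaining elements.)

5

A longest common strictly increasing subsequence is 4, 9, 10, 11, 14 (length 5); it appears in order in both A and B, and no longer such subsequence exists.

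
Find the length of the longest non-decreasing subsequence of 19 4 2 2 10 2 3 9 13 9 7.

Let dp[i] be the longest non-decreasing subsequence ending at position i. Then dp = [1, 1, 1, 2, 3, 3, 4, 5, 6, 6, 5].
The maximum is 6; one witness is 2, 2, 2, 3, 9, 13 at positions 3,4,6,7,8,9.

6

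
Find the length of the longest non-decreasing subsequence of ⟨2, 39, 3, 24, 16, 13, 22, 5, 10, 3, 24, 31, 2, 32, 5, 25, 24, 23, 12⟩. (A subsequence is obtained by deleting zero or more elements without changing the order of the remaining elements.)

7

Scanning left to right, the best length ending at each element is: 2→1, 39→2, 3→2, 24→3, 16→3, 13→3, 22→4, 5→3, 10→4, 3→3, 24→5, 31→6, 2→2, 32→7, 5→4, 25→6, 24→6, 23→5, 12→5.
So the longest non-decreasing subsequence has length 7, e.g. 2, 3, 16, 22, 24, 31, 32.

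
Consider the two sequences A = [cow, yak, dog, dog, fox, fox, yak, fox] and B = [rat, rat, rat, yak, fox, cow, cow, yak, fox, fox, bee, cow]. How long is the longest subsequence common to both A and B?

A longest common subsequence is cow, yak, fox, fox (length 4); the LCS DP confirms no longer common subsequence exists.

4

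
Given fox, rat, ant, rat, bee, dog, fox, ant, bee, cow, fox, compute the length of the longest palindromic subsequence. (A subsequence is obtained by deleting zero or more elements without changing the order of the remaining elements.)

5

One longest palindromic subsequence is fox bee ant bee fox (positions 1,5,8,9,11); it reads the same forward and backward, and the interval DP gives dp[1][11] = 5.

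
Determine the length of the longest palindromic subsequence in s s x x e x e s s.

Using dp[i][j] = 2 + dp[i+1][j−1] if the ends match, else max(dp[i+1][j], dp[i][j−1]):
dp[1][9] = 7. A witness is ssexess at positions 1,2,5,6,7,8,9.

7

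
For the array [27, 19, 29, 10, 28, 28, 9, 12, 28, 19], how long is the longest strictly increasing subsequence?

Let dp[i] be the longest increasing subsequence ending at position i. Then dp = [1, 1, 2, 1, 2, 2, 1, 2, 3, 3].
The maximum is 3; one witness is 10, 12, 28 at positions 4,8,9.

3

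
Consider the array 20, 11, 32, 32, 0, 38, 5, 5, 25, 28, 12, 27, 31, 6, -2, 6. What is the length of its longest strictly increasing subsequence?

One longest increasing subsequence is 0, 5, 25, 28, 31 (positions 5,7,9,10,13), of length 5; no longer one exists.

5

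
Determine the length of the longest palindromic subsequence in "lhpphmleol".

6

One longest palindromic subsequence is lhpphl (positions 1,2,3,4,5,10); it reads the same forward and backward, and the interval DP gives dp[1][10] = 6.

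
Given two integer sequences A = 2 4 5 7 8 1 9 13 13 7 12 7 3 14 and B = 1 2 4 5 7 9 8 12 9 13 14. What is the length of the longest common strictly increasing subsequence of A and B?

8

A longest common strictly increasing subsequence is 2, 4, 5, 7, 8, 9, 13, 14 (length 8); it appears in order in both A and B, and no longer such subsequence exists.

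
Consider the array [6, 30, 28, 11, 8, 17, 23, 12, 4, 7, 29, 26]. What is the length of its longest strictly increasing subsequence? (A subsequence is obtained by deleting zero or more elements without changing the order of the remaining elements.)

5

Let dp[i] be the longest increasing subsequence ending at position i. Then dp = [1, 2, 2, 2, 2, 3, 4, 3, 1, 2, 5, 5].
The maximum is 5; one witness is 6, 11, 17, 23, 29 at positions 1,4,6,7,11.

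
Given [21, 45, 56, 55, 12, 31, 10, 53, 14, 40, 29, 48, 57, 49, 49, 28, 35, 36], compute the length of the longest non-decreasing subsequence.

Let dp[i] be the longest non-decreasing subsequence ending at position i. Then dp = [1, 2, 3, 3, 1, 2, 1, 3, 2, 3, 3, 4, 5, 5, 6, 3, 4, 5].
The maximum is 6; one witness is 21, 31, 40, 48, 49, 49 at positions 1,6,10,12,14,15.

6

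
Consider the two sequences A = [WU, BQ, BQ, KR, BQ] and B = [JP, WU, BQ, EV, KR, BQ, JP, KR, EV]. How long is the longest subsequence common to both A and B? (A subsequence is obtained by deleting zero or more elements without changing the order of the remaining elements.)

A longest common subsequence is WU, BQ, BQ, KR (length 4); the LCS DP confirms no longer common subsequence exists.

4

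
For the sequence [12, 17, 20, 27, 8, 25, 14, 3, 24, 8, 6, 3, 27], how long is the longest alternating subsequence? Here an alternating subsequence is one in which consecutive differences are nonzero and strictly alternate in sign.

8

Track the best alternating length ending on an up-step vs a down-step at each position: up/down = 1/1, 2/1, 2/1, 2/1, 1/3, 4/3, 4/5, 1/5, 6/5, 6/7, 6/7, 1/7, 8/1.
The maximum over both is 8; one such subsequence is 12, 17, 8, 25, 14, 24, 8, 27.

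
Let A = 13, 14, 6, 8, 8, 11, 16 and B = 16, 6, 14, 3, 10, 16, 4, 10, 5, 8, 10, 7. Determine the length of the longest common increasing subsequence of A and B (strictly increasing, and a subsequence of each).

A longest common strictly increasing subsequence is 6, 16 (length 2); it appears in order in both A and B, and no longer such subsequence exists.

2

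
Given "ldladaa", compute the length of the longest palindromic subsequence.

Using dp[i][j] = 2 + dp[i+1][j−1] if the ends match, else max(dp[i+1][j], dp[i][j−1]):
dp[1][7] = 3. A witness is aaa at positions 4,6,7.

3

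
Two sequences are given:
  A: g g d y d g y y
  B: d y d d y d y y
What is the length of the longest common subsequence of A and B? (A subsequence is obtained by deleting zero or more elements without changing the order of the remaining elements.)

5

Backtracking the LCS table gives one alignment: d (A3,B4) → y (A4,B5) → d (A5,B6) → y (A7,B7) → y (A8,B8).
So the longest common subsequence has length 5.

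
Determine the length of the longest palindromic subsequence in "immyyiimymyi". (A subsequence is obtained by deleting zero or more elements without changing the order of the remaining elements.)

Using dp[i][j] = 2 + dp[i+1][j−1] if the ends match, else max(dp[i+1][j], dp[i][j−1]):
dp[1][12] = 8. A witness is iyyiiyyi at positions 1,4,5,6,7,9,11,12.

8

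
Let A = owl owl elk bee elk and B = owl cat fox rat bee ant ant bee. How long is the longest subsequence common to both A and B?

Backtracking the LCS table gives one alignment: owl (A1,B1) → bee (A4,B8).
So the longest common subsequence has length 2.

2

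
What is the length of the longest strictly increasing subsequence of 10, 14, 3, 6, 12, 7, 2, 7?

3

Let dp[i] be the longest increasing subsequence ending at position i. Then dp = [1, 2, 1, 2, 3, 3, 1, 3].
The maximum is 3; one witness is 3, 6, 12 at positions 3,4,5.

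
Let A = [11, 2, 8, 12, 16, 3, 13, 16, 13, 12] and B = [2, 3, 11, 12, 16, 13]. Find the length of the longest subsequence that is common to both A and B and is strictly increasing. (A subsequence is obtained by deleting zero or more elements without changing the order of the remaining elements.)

3

For each value that appears in both, track the longest common increasing run ending there.
The best achievable length is 3; one witness is 2, 3, 12 (A-positions 2,6,10, B-positions 1,2,4).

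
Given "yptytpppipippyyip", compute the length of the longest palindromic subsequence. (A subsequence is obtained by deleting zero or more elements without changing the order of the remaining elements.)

One longest palindromic subsequence is pyppipippyp (positions 2,4,7,8,9,10,11,12,13,15,17); it reads the same forward and backward, and the interval DP gives dp[1][17] = 11.

11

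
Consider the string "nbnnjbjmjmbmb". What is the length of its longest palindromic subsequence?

7

One longest palindromic subsequence is bbmjmbb (positions 2,6,8,9,10,11,13); it reads the same forward and backward, and the interval DP gives dp[1][13] = 7.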